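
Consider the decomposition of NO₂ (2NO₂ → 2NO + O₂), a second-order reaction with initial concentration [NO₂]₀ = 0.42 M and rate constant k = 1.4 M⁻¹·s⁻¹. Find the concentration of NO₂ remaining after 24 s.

0.02779 M

Step 1: For a second-order reaction: 1/[NO₂] = 1/[NO₂]₀ + kt
Step 2: 1/[NO₂] = 1/0.42 + 1.4 × 24
Step 3: 1/[NO₂] = 2.381 + 33.6 = 35.98
Step 4: [NO₂] = 1/35.98 = 0.02779 M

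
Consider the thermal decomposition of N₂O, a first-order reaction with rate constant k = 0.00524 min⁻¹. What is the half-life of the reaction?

132.3 min

Step 1: For a first-order reaction, t₁/₂ = ln(2)/k
Step 2: t₁/₂ = ln(2)/0.00524
Step 3: t₁/₂ = 0.6931/0.00524 = 132.3 min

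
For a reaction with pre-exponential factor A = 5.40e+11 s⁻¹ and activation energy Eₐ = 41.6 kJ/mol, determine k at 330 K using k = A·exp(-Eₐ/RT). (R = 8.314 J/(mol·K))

1.40e+05 s⁻¹

Step 1: Use the Arrhenius equation: k = A × exp(-Eₐ/RT)
Step 2: Convert Eₐ to J/mol: 41.6 kJ/mol = 41600 J/mol
Step 3: Calculate the exponent: -Eₐ/(RT) = -41600/(8.314 × 330) = -15.16245
Step 4: k = 5.40e+11 × exp(-15.16245)
Step 5: k = 5.40e+11 × 2.60035e-07 = 1.4042e+05 s⁻¹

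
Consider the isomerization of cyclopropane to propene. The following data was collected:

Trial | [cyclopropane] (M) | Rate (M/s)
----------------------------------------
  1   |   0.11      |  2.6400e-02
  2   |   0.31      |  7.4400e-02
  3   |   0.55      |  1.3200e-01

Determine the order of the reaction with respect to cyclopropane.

first order (1)

Step 1: Compare trials to find order n where rate₂/rate₁ = ([cyclopropane]₂/[cyclopropane]₁)^n
Step 2: rate₂/rate₁ = 7.4400e-02/2.6400e-02 = 2.818
Step 3: [cyclopropane]₂/[cyclopropane]₁ = 0.31/0.11 = 2.818
Step 4: n = ln(2.818)/ln(2.818) = 1.00 ≈ 1
Step 5: The reaction is first order in cyclopropane.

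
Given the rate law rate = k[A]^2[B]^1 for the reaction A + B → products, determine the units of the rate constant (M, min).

M⁻²·min⁻¹

Step 1: Overall order = 2 + 1 = 3.
Step 2: rate has units M·min⁻¹; [A]^2[B]^1 has units M^3.
Step 3: k = rate/([A]^2[B]^1), so units of k = M^(1-3)·min⁻¹ = M⁻²·min⁻¹.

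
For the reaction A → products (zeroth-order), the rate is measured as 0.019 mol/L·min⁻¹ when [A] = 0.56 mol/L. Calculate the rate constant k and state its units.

0.019 mol/L·min⁻¹

Step 1: For a zeroth-order reaction, rate = k (independent of concentration).
Step 2: k = rate = 0.019 mol/L·min⁻¹.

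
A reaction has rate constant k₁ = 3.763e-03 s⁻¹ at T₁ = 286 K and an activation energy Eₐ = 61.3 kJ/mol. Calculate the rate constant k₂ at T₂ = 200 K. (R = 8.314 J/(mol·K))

5.770e-08 s⁻¹

Step 1: Use the two-temperature Arrhenius form: ln(k₂/k₁) = -Eₐ/R × (1/T₂ - 1/T₁)
Step 2: Convert Eₐ to J/mol: 61.3 kJ/mol = 61300 J/mol
Step 3: 1/T₂ - 1/T₁ = 1/200 - 1/286 = 1.503497e-03 K⁻¹
Step 4: ln(k₂/k₁) = -61300/8.314 × 1.503497e-03 = -11.08544
Step 5: k₂ = k₁ × exp(-11.08544) = 3.763e-03 × 1.53340e-05 = 5.770e-08 s⁻¹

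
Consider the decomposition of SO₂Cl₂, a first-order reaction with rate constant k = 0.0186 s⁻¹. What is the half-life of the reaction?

37.27 s

Step 1: For a first-order reaction, t₁/₂ = ln(2)/k
Step 2: t₁/₂ = ln(2)/0.0186
Step 3: t₁/₂ = 0.6931/0.0186 = 37.27 s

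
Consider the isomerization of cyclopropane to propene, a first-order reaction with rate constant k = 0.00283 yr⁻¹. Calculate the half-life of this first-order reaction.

244.9 yr

Step 1: For a first-order reaction, t₁/₂ = ln(2)/k
Step 2: t₁/₂ = ln(2)/0.00283
Step 3: t₁/₂ = 0.6931/0.00283 = 244.9 yr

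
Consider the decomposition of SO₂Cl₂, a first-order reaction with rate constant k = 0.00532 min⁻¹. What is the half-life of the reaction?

130.3 min

Step 1: For a first-order reaction, t₁/₂ = ln(2)/k
Step 2: t₁/₂ = ln(2)/0.00532
Step 3: t₁/₂ = 0.6931/0.00532 = 130.3 min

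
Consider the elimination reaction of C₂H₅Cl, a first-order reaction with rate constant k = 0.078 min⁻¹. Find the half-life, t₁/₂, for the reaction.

8.887 min

Step 1: For a first-order reaction, t₁/₂ = ln(2)/k
Step 2: t₁/₂ = ln(2)/0.078
Step 3: t₁/₂ = 0.6931/0.078 = 8.887 min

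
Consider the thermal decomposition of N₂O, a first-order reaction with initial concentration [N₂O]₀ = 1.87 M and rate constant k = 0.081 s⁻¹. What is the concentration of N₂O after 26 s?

0.2276 M

Step 1: For a first-order reaction: [N₂O] = [N₂O]₀ × e^(-kt)
Step 2: [N₂O] = 1.87 × e^(-0.081 × 26)
Step 3: [N₂O] = 1.87 × e^(-2.106)
Step 4: [N₂O] = 1.87 × 0.121724 = 0.2276 M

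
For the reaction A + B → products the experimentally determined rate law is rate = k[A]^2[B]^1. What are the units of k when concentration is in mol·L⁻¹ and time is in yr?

(mol·L⁻¹)⁻²·yr⁻¹

Step 1: Overall order = 2 + 1 = 3.
Step 2: rate has units mol·L⁻¹·yr⁻¹; [A]^2[B]^1 has units (mol·L⁻¹)^3.
Step 3: k = rate/([A]^2[B]^1), so units of k = (mol·L⁻¹)^(1-3)·yr⁻¹ = (mol·L⁻¹)⁻²·yr⁻¹.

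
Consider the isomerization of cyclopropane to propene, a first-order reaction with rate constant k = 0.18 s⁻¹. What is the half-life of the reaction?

3.851 s

Step 1: For a first-order reaction, t₁/₂ = ln(2)/k
Step 2: t₁/₂ = ln(2)/0.18
Step 3: t₁/₂ = 0.6931/0.18 = 3.851 s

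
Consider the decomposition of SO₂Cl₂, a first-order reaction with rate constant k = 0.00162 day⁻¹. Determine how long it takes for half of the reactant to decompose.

427.9 day

Step 1: For a first-order reaction, t₁/₂ = ln(2)/k
Step 2: t₁/₂ = ln(2)/0.00162
Step 3: t₁/₂ = 0.6931/0.00162 = 427.9 day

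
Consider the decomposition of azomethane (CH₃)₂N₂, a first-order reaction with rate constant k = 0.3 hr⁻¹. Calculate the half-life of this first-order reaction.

2.31 hr

Step 1: For a first-order reaction, t₁/₂ = ln(2)/k
Step 2: t₁/₂ = ln(2)/0.3
Step 3: t₁/₂ = 0.6931/0.3 = 2.31 hr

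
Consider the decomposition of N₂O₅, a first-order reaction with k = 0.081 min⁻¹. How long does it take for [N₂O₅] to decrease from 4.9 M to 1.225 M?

17.11 min

Step 1: For first-order: t = ln([N₂O₅]₀/[N₂O₅])/k
Step 2: t = ln(4.9/1.225)/0.081
Step 3: t = ln(4)/0.081
Step 4: t = 1.386/0.081 = 17.11 min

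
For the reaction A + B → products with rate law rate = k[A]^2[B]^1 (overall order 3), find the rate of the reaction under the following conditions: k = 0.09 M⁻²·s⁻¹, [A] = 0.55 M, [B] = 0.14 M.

0.003812 M/s

Step 1: The rate law is rate = k[A]^2[B]^1, overall order = 2+1 = 3
Step 2: Substitute values: rate = 0.09 × (0.55)^2 × (0.14)^1
Step 3: rate = 0.09 × 0.3025 × 0.14 = 0.0038115 M/s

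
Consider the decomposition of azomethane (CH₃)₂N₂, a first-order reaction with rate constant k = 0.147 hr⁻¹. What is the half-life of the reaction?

4.715 hr

Step 1: For a first-order reaction, t₁/₂ = ln(2)/k
Step 2: t₁/₂ = ln(2)/0.147
Step 3: t₁/₂ = 0.6931/0.147 = 4.715 hr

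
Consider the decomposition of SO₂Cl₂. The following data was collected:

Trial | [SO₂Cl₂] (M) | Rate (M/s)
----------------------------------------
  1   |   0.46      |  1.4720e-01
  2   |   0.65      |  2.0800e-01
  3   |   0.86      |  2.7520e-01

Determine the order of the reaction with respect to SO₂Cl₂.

first order (1)

Step 1: Compare trials to find order n where rate₂/rate₁ = ([SO₂Cl₂]₂/[SO₂Cl₂]₁)^n
Step 2: rate₂/rate₁ = 2.0800e-01/1.4720e-01 = 1.413
Step 3: [SO₂Cl₂]₂/[SO₂Cl₂]₁ = 0.65/0.46 = 1.413
Step 4: n = ln(1.413)/ln(1.413) = 1.00 ≈ 1
Step 5: The reaction is first order in SO₂Cl₂.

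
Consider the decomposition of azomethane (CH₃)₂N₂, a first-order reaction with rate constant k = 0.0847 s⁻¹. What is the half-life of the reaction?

8.184 s

Step 1: For a first-order reaction, t₁/₂ = ln(2)/k
Step 2: t₁/₂ = ln(2)/0.0847
Step 3: t₁/₂ = 0.6931/0.0847 = 8.184 s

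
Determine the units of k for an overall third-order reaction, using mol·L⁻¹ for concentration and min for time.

(mol·L⁻¹)⁻²·min⁻¹

Step 1: For overall order n, rate = k × (concentration)^n.
Step 2: Rate has units mol·L⁻¹·min⁻¹; concentration term has units (mol·L⁻¹)^3.
Step 3: k = rate / (concentration)^n, so units of k = (mol·L⁻¹)^(1-3)·min⁻¹ = (mol·L⁻¹)⁻²·min⁻¹.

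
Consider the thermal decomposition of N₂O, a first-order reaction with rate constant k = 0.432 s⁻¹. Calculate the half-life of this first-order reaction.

1.605 s

Step 1: For a first-order reaction, t₁/₂ = ln(2)/k
Step 2: t₁/₂ = ln(2)/0.432
Step 3: t₁/₂ = 0.6931/0.432 = 1.605 s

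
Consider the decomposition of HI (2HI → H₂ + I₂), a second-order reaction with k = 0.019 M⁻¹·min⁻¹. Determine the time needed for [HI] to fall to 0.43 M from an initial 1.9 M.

94.7 min

Step 1: For second-order: t = (1/[HI] - 1/[HI]₀)/k
Step 2: t = (1/0.43 - 1/1.9)/0.019
Step 3: t = (2.326 - 0.5263)/0.019
Step 4: t = 1.799/0.019 = 94.7 min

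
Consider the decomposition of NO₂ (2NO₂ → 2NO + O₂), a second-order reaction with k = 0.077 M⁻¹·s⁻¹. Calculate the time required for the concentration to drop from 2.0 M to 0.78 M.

10.16 s

Step 1: For second-order: t = (1/[NO₂] - 1/[NO₂]₀)/k
Step 2: t = (1/0.78 - 1/2.0)/0.077
Step 3: t = (1.282 - 0.5)/0.077
Step 4: t = 0.7821/0.077 = 10.16 s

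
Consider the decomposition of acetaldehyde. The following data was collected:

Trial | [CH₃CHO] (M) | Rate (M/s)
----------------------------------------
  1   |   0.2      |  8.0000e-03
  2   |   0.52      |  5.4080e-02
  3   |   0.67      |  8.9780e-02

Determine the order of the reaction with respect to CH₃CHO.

second order (2)

Step 1: Compare trials to find order n where rate₂/rate₁ = ([CH₃CHO]₂/[CH₃CHO]₁)^n
Step 2: rate₂/rate₁ = 5.4080e-02/8.0000e-03 = 6.76
Step 3: [CH₃CHO]₂/[CH₃CHO]₁ = 0.52/0.2 = 2.6
Step 4: n = ln(6.76)/ln(2.6) = 2.00 ≈ 2
Step 5: The reaction is second order in CH₃CHO.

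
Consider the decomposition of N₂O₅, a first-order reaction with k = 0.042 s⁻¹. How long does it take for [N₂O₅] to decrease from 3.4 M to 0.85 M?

33.01 s

Step 1: For first-order: t = ln([N₂O₅]₀/[N₂O₅])/k
Step 2: t = ln(3.4/0.85)/0.042
Step 3: t = ln(4)/0.042
Step 4: t = 1.386/0.042 = 33.01 s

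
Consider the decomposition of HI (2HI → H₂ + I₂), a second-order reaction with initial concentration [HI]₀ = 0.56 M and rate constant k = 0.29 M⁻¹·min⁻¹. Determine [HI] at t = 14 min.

0.1711 M

Step 1: For a second-order reaction: 1/[HI] = 1/[HI]₀ + kt
Step 2: 1/[HI] = 1/0.56 + 0.29 × 14
Step 3: 1/[HI] = 1.786 + 4.06 = 5.846
Step 4: [HI] = 1/5.846 = 0.1711 M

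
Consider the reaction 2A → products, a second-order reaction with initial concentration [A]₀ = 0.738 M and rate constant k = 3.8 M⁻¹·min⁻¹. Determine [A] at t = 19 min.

0.0136 M

Step 1: For a second-order reaction: 1/[A] = 1/[A]₀ + kt
Step 2: 1/[A] = 1/0.738 + 3.8 × 19
Step 3: 1/[A] = 1.355 + 72.2 = 73.56
Step 4: [A] = 1/73.56 = 0.0136 M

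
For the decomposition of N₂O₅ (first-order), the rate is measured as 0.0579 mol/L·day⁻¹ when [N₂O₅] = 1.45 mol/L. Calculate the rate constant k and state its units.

0.03993 day⁻¹

Step 1: rate = k[N₂O₅]^1, so k = rate / [N₂O₅]^1.
Step 2: k = 0.0579 / (1.45)^1 = 0.0579 / 1.45.
Step 3: k = 0.03993 day⁻¹.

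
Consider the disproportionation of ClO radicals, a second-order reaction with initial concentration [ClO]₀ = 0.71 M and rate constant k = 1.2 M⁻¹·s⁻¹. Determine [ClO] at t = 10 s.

0.07458 M

Step 1: For a second-order reaction: 1/[ClO] = 1/[ClO]₀ + kt
Step 2: 1/[ClO] = 1/0.71 + 1.2 × 10
Step 3: 1/[ClO] = 1.408 + 12 = 13.41
Step 4: [ClO] = 1/13.41 = 0.07458 M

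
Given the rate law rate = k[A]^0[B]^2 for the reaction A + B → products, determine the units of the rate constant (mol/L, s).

(mol/L)⁻¹·s⁻¹

Step 1: Overall order = 0 + 2 = 2.
Step 2: rate has units mol/L·s⁻¹; [A]^0[B]^2 has units (mol/L)^2.
Step 3: k = rate/([A]^0[B]^2), so units of k = (mol/L)^(1-2)·s⁻¹ = (mol/L)⁻¹·s⁻¹.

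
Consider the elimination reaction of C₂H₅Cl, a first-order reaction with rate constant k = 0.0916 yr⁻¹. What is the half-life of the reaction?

7.567 yr

Step 1: For a first-order reaction, t₁/₂ = ln(2)/k
Step 2: t₁/₂ = ln(2)/0.0916
Step 3: t₁/₂ = 0.6931/0.0916 = 7.567 yr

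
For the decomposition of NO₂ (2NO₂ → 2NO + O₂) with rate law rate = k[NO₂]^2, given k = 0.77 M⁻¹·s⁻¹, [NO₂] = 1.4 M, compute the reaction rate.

1.509 M/s

Step 1: Identify the rate law: rate = k[NO₂]^2
Step 2: Substitute values: rate = 0.77 × (1.4)^2
Step 3: Calculate: rate = 0.77 × 1.96 = 1.5092 M/s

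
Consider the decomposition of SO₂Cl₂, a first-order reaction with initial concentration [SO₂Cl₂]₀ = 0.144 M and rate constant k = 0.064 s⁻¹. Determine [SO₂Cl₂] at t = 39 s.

0.01187 M

Step 1: For a first-order reaction: [SO₂Cl₂] = [SO₂Cl₂]₀ × e^(-kt)
Step 2: [SO₂Cl₂] = 0.144 × e^(-0.064 × 39)
Step 3: [SO₂Cl₂] = 0.144 × e^(-2.496)
Step 4: [SO₂Cl₂] = 0.144 × 0.082414 = 0.01187 M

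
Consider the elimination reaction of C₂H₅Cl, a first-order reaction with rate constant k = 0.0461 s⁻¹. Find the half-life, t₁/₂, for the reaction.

15.04 s

Step 1: For a first-order reaction, t₁/₂ = ln(2)/k
Step 2: t₁/₂ = ln(2)/0.0461
Step 3: t₁/₂ = 0.6931/0.0461 = 15.04 s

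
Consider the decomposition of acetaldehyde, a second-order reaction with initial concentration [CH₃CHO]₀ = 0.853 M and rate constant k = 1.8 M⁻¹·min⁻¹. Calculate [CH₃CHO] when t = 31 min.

0.01755 M

Step 1: For a second-order reaction: 1/[CH₃CHO] = 1/[CH₃CHO]₀ + kt
Step 2: 1/[CH₃CHO] = 1/0.853 + 1.8 × 31
Step 3: 1/[CH₃CHO] = 1.172 + 55.8 = 56.97
Step 4: [CH₃CHO] = 1/56.97 = 0.01755 M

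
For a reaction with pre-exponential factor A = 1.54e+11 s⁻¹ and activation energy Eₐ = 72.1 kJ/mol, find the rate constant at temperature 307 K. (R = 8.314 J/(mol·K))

8.31e-02 s⁻¹

Step 1: Use the Arrhenius equation: k = A × exp(-Eₐ/RT)
Step 2: Convert Eₐ to J/mol: 72.1 kJ/mol = 72100 J/mol
Step 3: Calculate the exponent: -Eₐ/(RT) = -72100/(8.314 × 307) = -28.24795
Step 4: k = 1.54e+11 × exp(-28.24795)
Step 5: k = 1.54e+11 × 5.39599e-13 = 8.3098e-02 s⁻¹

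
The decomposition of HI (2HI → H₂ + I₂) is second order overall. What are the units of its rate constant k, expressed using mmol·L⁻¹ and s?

(mmol·L⁻¹)⁻¹·s⁻¹

Step 1: For overall order n, rate = k × (concentration)^n.
Step 2: Rate has units mmol·L⁻¹·s⁻¹; concentration term has units (mmol·L⁻¹)^2.
Step 3: k = rate / (concentration)^n, so units of k = (mmol·L⁻¹)^(1-2)·s⁻¹ = (mmol·L⁻¹)⁻¹·s⁻¹.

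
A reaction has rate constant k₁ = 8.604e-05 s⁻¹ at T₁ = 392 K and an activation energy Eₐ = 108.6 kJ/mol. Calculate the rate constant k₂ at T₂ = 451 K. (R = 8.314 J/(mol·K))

6.728e-03 s⁻¹

Step 1: Use the two-temperature Arrhenius form: ln(k₂/k₁) = -Eₐ/R × (1/T₂ - 1/T₁)
Step 2: Convert Eₐ to J/mol: 108.6 kJ/mol = 108600 J/mol
Step 3: 1/T₂ - 1/T₁ = 1/451 - 1/392 = -3.337255e-04 K⁻¹
Step 4: ln(k₂/k₁) = -108600/8.314 × -3.337255e-04 = 4.35922
Step 5: k₂ = k₁ × exp(4.35922) = 8.604e-05 × 7.81961e+01 = 6.728e-03 s⁻¹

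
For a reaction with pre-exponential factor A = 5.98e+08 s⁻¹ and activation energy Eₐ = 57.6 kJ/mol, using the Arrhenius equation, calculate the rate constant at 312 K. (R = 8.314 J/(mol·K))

1.36e-01 s⁻¹

Step 1: Use the Arrhenius equation: k = A × exp(-Eₐ/RT)
Step 2: Convert Eₐ to J/mol: 57.6 kJ/mol = 57600 J/mol
Step 3: Calculate the exponent: -Eₐ/(RT) = -57600/(8.314 × 312) = -22.20536
Step 4: k = 5.98e+08 × exp(-22.20536)
Step 5: k = 5.98e+08 × 2.27161e-10 = 1.3584e-01 s⁻¹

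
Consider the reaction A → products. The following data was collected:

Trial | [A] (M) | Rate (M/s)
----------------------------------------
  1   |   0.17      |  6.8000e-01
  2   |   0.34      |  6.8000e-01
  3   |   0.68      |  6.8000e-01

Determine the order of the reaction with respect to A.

zeroth order (0)

Step 1: Compare trials - when concentration changes, rate stays constant.
Step 2: rate₂/rate₁ = 6.8000e-01/6.8000e-01 = 1
Step 3: [A]₂/[A]₁ = 0.34/0.17 = 2
Step 4: Since rate ratio ≈ (conc ratio)^0, the reaction is zeroth order.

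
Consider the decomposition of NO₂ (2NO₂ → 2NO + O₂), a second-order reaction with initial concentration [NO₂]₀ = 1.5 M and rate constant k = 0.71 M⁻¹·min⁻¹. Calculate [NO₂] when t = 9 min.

0.1417 M

Step 1: For a second-order reaction: 1/[NO₂] = 1/[NO₂]₀ + kt
Step 2: 1/[NO₂] = 1/1.5 + 0.71 × 9
Step 3: 1/[NO₂] = 0.6667 + 6.39 = 7.057
Step 4: [NO₂] = 1/7.057 = 0.1417 M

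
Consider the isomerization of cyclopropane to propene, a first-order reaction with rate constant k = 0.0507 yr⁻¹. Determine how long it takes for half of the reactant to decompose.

13.67 yr

Step 1: For a first-order reaction, t₁/₂ = ln(2)/k
Step 2: t₁/₂ = ln(2)/0.0507
Step 3: t₁/₂ = 0.6931/0.0507 = 13.67 yr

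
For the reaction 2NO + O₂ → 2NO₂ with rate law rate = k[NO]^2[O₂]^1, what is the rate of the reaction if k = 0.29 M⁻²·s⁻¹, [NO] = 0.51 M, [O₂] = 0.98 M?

0.07392 M/s

Step 1: The rate law is rate = k[NO]^2[O₂]^1
Step 2: Substitute: rate = 0.29 × (0.51)^2 × (0.98)^1
Step 3: rate = 0.29 × 0.2601 × 0.98 = 0.0739204 M/s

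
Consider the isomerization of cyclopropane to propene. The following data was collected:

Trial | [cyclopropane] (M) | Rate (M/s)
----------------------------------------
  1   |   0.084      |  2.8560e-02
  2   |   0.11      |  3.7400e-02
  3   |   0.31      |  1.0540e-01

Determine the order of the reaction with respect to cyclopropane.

first order (1)

Step 1: Compare trials to find order n where rate₂/rate₁ = ([cyclopropane]₂/[cyclopropane]₁)^n
Step 2: rate₂/rate₁ = 3.7400e-02/2.8560e-02 = 1.31
Step 3: [cyclopropane]₂/[cyclopropane]₁ = 0.11/0.084 = 1.31
Step 4: n = ln(1.31)/ln(1.31) = 1.00 ≈ 1
Step 5: The reaction is first order in cyclopropane.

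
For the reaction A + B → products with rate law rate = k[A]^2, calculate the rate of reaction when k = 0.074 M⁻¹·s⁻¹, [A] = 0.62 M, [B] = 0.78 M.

0.02845 M/s

Step 1: The rate law is rate = k[A]^2
Step 2: Note that the rate does not depend on [B] (zero order in B).
Step 3: rate = 0.074 × (0.62)^2 = 0.0284456 M/s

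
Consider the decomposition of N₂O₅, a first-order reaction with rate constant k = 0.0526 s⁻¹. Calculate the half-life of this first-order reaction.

13.18 s

Step 1: For a first-order reaction, t₁/₂ = ln(2)/k
Step 2: t₁/₂ = ln(2)/0.0526
Step 3: t₁/₂ = 0.6931/0.0526 = 13.18 s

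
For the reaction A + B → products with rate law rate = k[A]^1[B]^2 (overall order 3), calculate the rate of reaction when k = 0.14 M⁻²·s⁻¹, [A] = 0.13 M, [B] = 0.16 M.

0.0004659 M/s

Step 1: The rate law is rate = k[A]^1[B]^2, overall order = 1+2 = 3
Step 2: Substitute values: rate = 0.14 × (0.13)^1 × (0.16)^2
Step 3: rate = 0.14 × 0.13 × 0.0256 = 0.00046592 M/s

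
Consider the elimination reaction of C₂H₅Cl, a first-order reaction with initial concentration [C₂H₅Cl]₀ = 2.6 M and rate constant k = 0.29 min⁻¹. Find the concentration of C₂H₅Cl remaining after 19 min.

0.01052 M

Step 1: For a first-order reaction: [C₂H₅Cl] = [C₂H₅Cl]₀ × e^(-kt)
Step 2: [C₂H₅Cl] = 2.6 × e^(-0.29 × 19)
Step 3: [C₂H₅Cl] = 2.6 × e^(-5.51)
Step 4: [C₂H₅Cl] = 2.6 × 0.00404611 = 0.01052 M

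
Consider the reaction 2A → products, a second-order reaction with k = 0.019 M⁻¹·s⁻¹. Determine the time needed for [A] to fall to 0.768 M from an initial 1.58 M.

35.22 s

Step 1: For second-order: t = (1/[A] - 1/[A]₀)/k
Step 2: t = (1/0.768 - 1/1.58)/0.019
Step 3: t = (1.302 - 0.6329)/0.019
Step 4: t = 0.6692/0.019 = 35.22 s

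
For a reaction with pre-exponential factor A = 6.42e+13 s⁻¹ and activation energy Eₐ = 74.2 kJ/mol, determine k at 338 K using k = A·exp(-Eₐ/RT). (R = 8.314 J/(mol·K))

2.19e+02 s⁻¹

Step 1: Use the Arrhenius equation: k = A × exp(-Eₐ/RT)
Step 2: Convert Eₐ to J/mol: 74.2 kJ/mol = 74200 J/mol
Step 3: Calculate the exponent: -Eₐ/(RT) = -74200/(8.314 × 338) = -26.40445
Step 4: k = 6.42e+13 × exp(-26.40445)
Step 5: k = 6.42e+13 × 3.40952e-12 = 2.1889e+02 s⁻¹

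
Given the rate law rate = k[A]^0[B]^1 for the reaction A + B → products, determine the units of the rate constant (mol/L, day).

day⁻¹

Step 1: Overall order = 0 + 1 = 1.
Step 2: rate has units mol/L·day⁻¹; [A]^0[B]^1 has units (mol/L)^1.
Step 3: k = rate/([A]^0[B]^1), so units of k = (mol/L)^(1-1)·day⁻¹ = day⁻¹.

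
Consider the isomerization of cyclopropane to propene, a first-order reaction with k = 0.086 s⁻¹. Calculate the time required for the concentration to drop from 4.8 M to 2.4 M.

8.06 s

Step 1: For first-order: t = ln([cyclopropane]₀/[cyclopropane])/k
Step 2: t = ln(4.8/2.4)/0.086
Step 3: t = ln(2)/0.086
Step 4: t = 0.6931/0.086 = 8.06 s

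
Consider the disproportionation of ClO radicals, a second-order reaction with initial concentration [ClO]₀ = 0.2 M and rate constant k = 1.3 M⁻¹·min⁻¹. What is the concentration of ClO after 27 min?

0.02494 M

Step 1: For a second-order reaction: 1/[ClO] = 1/[ClO]₀ + kt
Step 2: 1/[ClO] = 1/0.2 + 1.3 × 27
Step 3: 1/[ClO] = 5 + 35.1 = 40.1
Step 4: [ClO] = 1/40.1 = 0.02494 M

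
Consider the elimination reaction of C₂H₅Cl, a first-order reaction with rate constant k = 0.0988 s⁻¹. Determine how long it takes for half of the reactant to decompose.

7.016 s

Step 1: For a first-order reaction, t₁/₂ = ln(2)/k
Step 2: t₁/₂ = ln(2)/0.0988
Step 3: t₁/₂ = 0.6931/0.0988 = 7.016 s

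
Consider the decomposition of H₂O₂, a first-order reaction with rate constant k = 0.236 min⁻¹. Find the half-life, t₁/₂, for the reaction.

2.937 min

Step 1: For a first-order reaction, t₁/₂ = ln(2)/k
Step 2: t₁/₂ = ln(2)/0.236
Step 3: t₁/₂ = 0.6931/0.236 = 2.937 min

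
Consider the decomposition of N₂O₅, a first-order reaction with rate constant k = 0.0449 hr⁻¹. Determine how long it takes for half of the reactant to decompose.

15.44 hr

Step 1: For a first-order reaction, t₁/₂ = ln(2)/k
Step 2: t₁/₂ = ln(2)/0.0449
Step 3: t₁/₂ = 0.6931/0.0449 = 15.44 hr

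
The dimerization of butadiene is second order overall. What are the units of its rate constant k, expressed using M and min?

M⁻¹·min⁻¹

Step 1: For overall order n, rate = k × (concentration)^n.
Step 2: Rate has units M·min⁻¹; concentration term has units M^2.
Step 3: k = rate / (concentration)^n, so units of k = M^(1-2)·min⁻¹ = M⁻¹·min⁻¹.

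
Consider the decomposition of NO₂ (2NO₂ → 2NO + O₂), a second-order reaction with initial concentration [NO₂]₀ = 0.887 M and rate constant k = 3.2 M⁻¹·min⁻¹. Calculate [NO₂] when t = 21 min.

0.01464 M

Step 1: For a second-order reaction: 1/[NO₂] = 1/[NO₂]₀ + kt
Step 2: 1/[NO₂] = 1/0.887 + 3.2 × 21
Step 3: 1/[NO₂] = 1.127 + 67.2 = 68.33
Step 4: [NO₂] = 1/68.33 = 0.01464 M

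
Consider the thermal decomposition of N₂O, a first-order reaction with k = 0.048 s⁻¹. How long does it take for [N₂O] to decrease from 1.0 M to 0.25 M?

28.88 s

Step 1: For first-order: t = ln([N₂O]₀/[N₂O])/k
Step 2: t = ln(1.0/0.25)/0.048
Step 3: t = ln(4)/0.048
Step 4: t = 1.386/0.048 = 28.88 s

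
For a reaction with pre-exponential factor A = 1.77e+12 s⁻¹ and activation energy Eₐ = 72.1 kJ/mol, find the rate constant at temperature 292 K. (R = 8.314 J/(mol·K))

2.24e-01 s⁻¹

Step 1: Use the Arrhenius equation: k = A × exp(-Eₐ/RT)
Step 2: Convert Eₐ to J/mol: 72.1 kJ/mol = 72100 J/mol
Step 3: Calculate the exponent: -Eₐ/(RT) = -72100/(8.314 × 292) = -29.69904
Step 4: k = 1.77e+12 × exp(-29.69904)
Step 5: k = 1.77e+12 × 1.26436e-13 = 2.2379e-01 s⁻¹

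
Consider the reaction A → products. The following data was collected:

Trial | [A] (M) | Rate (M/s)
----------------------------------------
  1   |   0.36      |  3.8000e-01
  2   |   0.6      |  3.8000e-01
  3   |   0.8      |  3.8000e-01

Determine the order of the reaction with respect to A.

zeroth order (0)

Step 1: Compare trials - when concentration changes, rate stays constant.
Step 2: rate₂/rate₁ = 3.8000e-01/3.8000e-01 = 1
Step 3: [A]₂/[A]₁ = 0.6/0.36 = 1.667
Step 4: Since rate ratio ≈ (conc ratio)^0, the reaction is zeroth order.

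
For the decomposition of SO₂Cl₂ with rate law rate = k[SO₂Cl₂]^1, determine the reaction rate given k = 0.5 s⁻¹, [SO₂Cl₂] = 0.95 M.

0.475 M/s

Step 1: Identify the rate law: rate = k[SO₂Cl₂]^1
Step 2: Substitute values: rate = 0.5 × (0.95)^1
Step 3: Calculate: rate = 0.5 × 0.95 = 0.475 M/s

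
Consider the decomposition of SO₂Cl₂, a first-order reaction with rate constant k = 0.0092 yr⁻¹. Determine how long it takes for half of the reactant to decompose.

75.34 yr

Step 1: For a first-order reaction, t₁/₂ = ln(2)/k
Step 2: t₁/₂ = ln(2)/0.0092
Step 3: t₁/₂ = 0.6931/0.0092 = 75.34 yr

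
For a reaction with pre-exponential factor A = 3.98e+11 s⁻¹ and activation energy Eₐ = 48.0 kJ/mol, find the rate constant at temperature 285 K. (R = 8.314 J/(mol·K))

6.34e+02 s⁻¹

Step 1: Use the Arrhenius equation: k = A × exp(-Eₐ/RT)
Step 2: Convert Eₐ to J/mol: 48.0 kJ/mol = 48000 J/mol
Step 3: Calculate the exponent: -Eₐ/(RT) = -48000/(8.314 × 285) = -20.25752
Step 4: k = 3.98e+11 × exp(-20.25752)
Step 5: k = 3.98e+11 × 1.59320e-09 = 6.3409e+02 s⁻¹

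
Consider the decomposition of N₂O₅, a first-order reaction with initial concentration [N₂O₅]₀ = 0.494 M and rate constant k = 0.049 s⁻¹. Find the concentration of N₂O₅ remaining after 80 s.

0.009802 M

Step 1: For a first-order reaction: [N₂O₅] = [N₂O₅]₀ × e^(-kt)
Step 2: [N₂O₅] = 0.494 × e^(-0.049 × 80)
Step 3: [N₂O₅] = 0.494 × e^(-3.92)
Step 4: [N₂O₅] = 0.494 × 0.0198411 = 0.009802 M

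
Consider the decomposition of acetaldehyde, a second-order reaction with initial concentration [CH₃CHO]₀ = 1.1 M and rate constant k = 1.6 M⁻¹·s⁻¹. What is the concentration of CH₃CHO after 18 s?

0.03366 M

Step 1: For a second-order reaction: 1/[CH₃CHO] = 1/[CH₃CHO]₀ + kt
Step 2: 1/[CH₃CHO] = 1/1.1 + 1.6 × 18
Step 3: 1/[CH₃CHO] = 0.9091 + 28.8 = 29.71
Step 4: [CH₃CHO] = 1/29.71 = 0.03366 M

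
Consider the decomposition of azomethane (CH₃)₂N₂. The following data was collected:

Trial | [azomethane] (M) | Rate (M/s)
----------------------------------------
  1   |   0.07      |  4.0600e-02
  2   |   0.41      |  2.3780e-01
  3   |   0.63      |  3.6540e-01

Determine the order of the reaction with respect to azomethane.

first order (1)

Step 1: Compare trials to find order n where rate₂/rate₁ = ([azomethane]₂/[azomethane]₁)^n
Step 2: rate₂/rate₁ = 2.3780e-01/4.0600e-02 = 5.857
Step 3: [azomethane]₂/[azomethane]₁ = 0.41/0.07 = 5.857
Step 4: n = ln(5.857)/ln(5.857) = 1.00 ≈ 1
Step 5: The reaction is first order in azomethane.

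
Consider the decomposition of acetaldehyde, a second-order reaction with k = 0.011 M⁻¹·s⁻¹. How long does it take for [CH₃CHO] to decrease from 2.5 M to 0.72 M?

89.9 s

Step 1: For second-order: t = (1/[CH₃CHO] - 1/[CH₃CHO]₀)/k
Step 2: t = (1/0.72 - 1/2.5)/0.011
Step 3: t = (1.389 - 0.4)/0.011
Step 4: t = 0.9889/0.011 = 89.9 s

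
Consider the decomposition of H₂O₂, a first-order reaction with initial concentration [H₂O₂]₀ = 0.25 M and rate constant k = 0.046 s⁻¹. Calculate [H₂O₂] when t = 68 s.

0.01095 M

Step 1: For a first-order reaction: [H₂O₂] = [H₂O₂]₀ × e^(-kt)
Step 2: [H₂O₂] = 0.25 × e^(-0.046 × 68)
Step 3: [H₂O₂] = 0.25 × e^(-3.128)
Step 4: [H₂O₂] = 0.25 × 0.0438053 = 0.01095 M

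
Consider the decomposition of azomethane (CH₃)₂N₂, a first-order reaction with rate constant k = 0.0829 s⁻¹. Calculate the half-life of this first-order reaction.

8.361 s

Step 1: For a first-order reaction, t₁/₂ = ln(2)/k
Step 2: t₁/₂ = ln(2)/0.0829
Step 3: t₁/₂ = 0.6931/0.0829 = 8.361 s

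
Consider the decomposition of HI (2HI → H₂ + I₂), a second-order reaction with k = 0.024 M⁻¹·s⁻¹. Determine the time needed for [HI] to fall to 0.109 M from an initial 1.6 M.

356.2 s

Step 1: For second-order: t = (1/[HI] - 1/[HI]₀)/k
Step 2: t = (1/0.109 - 1/1.6)/0.024
Step 3: t = (9.174 - 0.625)/0.024
Step 4: t = 8.549/0.024 = 356.2 s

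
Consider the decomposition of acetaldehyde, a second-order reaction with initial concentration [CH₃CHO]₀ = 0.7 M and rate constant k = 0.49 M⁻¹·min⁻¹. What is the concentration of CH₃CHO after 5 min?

0.2578 M

Step 1: For a second-order reaction: 1/[CH₃CHO] = 1/[CH₃CHO]₀ + kt
Step 2: 1/[CH₃CHO] = 1/0.7 + 0.49 × 5
Step 3: 1/[CH₃CHO] = 1.429 + 2.45 = 3.879
Step 4: [CH₃CHO] = 1/3.879 = 0.2578 M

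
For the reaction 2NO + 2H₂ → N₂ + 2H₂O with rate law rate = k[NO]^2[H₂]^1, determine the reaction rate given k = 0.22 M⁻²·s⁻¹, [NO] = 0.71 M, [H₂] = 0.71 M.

0.07874 M/s

Step 1: The rate law is rate = k[NO]^2[H₂]^1
Step 2: Substitute: rate = 0.22 × (0.71)^2 × (0.71)^1
Step 3: rate = 0.22 × 0.5041 × 0.71 = 0.0787404 M/s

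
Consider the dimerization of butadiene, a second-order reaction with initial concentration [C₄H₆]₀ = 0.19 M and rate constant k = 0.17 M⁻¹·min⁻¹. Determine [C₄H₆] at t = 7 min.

0.155 M

Step 1: For a second-order reaction: 1/[C₄H₆] = 1/[C₄H₆]₀ + kt
Step 2: 1/[C₄H₆] = 1/0.19 + 0.17 × 7
Step 3: 1/[C₄H₆] = 5.263 + 1.19 = 6.453
Step 4: [C₄H₆] = 1/6.453 = 0.155 M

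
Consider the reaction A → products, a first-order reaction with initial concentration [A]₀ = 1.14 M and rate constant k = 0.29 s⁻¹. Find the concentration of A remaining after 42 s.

5.851e-06 M

Step 1: For a first-order reaction: [A] = [A]₀ × e^(-kt)
Step 2: [A] = 1.14 × e^(-0.29 × 42)
Step 3: [A] = 1.14 × e^(-12.18)
Step 4: [A] = 1.14 × 5.13208e-06 = 5.851e-06 M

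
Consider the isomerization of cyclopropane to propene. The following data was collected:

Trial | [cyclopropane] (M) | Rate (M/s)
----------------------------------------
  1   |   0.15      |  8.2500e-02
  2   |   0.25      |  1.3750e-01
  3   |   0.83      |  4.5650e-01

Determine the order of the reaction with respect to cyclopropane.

first order (1)

Step 1: Compare trials to find order n where rate₂/rate₁ = ([cyclopropane]₂/[cyclopropane]₁)^n
Step 2: rate₂/rate₁ = 1.3750e-01/8.2500e-02 = 1.667
Step 3: [cyclopropane]₂/[cyclopropane]₁ = 0.25/0.15 = 1.667
Step 4: n = ln(1.667)/ln(1.667) = 1.00 ≈ 1
Step 5: The reaction is first order in cyclopropane.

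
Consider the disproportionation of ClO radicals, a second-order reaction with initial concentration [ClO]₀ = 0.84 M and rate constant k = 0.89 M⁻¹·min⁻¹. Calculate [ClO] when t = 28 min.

0.0383 M

Step 1: For a second-order reaction: 1/[ClO] = 1/[ClO]₀ + kt
Step 2: 1/[ClO] = 1/0.84 + 0.89 × 28
Step 3: 1/[ClO] = 1.19 + 24.92 = 26.11
Step 4: [ClO] = 1/26.11 = 0.0383 M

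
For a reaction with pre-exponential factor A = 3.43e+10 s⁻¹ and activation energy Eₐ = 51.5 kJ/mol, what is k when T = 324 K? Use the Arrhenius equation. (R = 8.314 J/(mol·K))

1.71e+02 s⁻¹

Step 1: Use the Arrhenius equation: k = A × exp(-Eₐ/RT)
Step 2: Convert Eₐ to J/mol: 51.5 kJ/mol = 51500 J/mol
Step 3: Calculate the exponent: -Eₐ/(RT) = -51500/(8.314 × 324) = -19.11843
Step 4: k = 3.43e+10 × exp(-19.11843)
Step 5: k = 3.43e+10 × 4.97704e-09 = 1.7071e+02 s⁻¹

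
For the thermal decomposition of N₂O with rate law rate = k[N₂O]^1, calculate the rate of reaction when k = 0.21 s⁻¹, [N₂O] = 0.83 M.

0.1743 M/s

Step 1: Identify the rate law: rate = k[N₂O]^1
Step 2: Substitute values: rate = 0.21 × (0.83)^1
Step 3: Calculate: rate = 0.21 × 0.83 = 0.1743 M/s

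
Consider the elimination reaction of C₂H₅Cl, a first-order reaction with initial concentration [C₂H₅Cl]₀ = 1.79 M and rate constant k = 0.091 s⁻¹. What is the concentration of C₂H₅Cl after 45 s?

0.02981 M

Step 1: For a first-order reaction: [C₂H₅Cl] = [C₂H₅Cl]₀ × e^(-kt)
Step 2: [C₂H₅Cl] = 1.79 × e^(-0.091 × 45)
Step 3: [C₂H₅Cl] = 1.79 × e^(-4.095)
Step 4: [C₂H₅Cl] = 1.79 × 0.0166557 = 0.02981 M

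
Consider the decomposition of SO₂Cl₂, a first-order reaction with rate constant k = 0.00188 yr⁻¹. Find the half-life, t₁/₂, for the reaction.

368.7 yr

Step 1: For a first-order reaction, t₁/₂ = ln(2)/k
Step 2: t₁/₂ = ln(2)/0.00188
Step 3: t₁/₂ = 0.6931/0.00188 = 368.7 yr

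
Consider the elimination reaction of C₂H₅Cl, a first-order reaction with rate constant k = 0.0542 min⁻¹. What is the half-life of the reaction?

12.79 min

Step 1: For a first-order reaction, t₁/₂ = ln(2)/k
Step 2: t₁/₂ = ln(2)/0.0542
Step 3: t₁/₂ = 0.6931/0.0542 = 12.79 min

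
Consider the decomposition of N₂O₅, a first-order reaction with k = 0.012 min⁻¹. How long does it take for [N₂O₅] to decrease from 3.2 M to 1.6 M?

57.76 min

Step 1: For first-order: t = ln([N₂O₅]₀/[N₂O₅])/k
Step 2: t = ln(3.2/1.6)/0.012
Step 3: t = ln(2)/0.012
Step 4: t = 0.6931/0.012 = 57.76 min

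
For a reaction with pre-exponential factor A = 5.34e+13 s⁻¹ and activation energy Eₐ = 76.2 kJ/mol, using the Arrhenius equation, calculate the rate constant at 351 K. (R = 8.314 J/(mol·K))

2.44e+02 s⁻¹

Step 1: Use the Arrhenius equation: k = A × exp(-Eₐ/RT)
Step 2: Convert Eₐ to J/mol: 76.2 kJ/mol = 76200 J/mol
Step 3: Calculate the exponent: -Eₐ/(RT) = -76200/(8.314 × 351) = -26.11186
Step 4: k = 5.34e+13 × exp(-26.11186)
Step 5: k = 5.34e+13 × 4.56839e-12 = 2.4395e+02 s⁻¹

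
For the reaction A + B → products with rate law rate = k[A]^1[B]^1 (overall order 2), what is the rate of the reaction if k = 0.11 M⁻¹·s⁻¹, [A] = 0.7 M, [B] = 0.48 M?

0.03696 M/s

Step 1: The rate law is rate = k[A]^1[B]^1, overall order = 1+1 = 2
Step 2: Substitute values: rate = 0.11 × (0.7)^1 × (0.48)^1
Step 3: rate = 0.11 × 0.7 × 0.48 = 0.03696 M/s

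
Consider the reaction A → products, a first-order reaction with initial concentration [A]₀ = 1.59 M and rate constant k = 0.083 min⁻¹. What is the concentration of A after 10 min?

0.6933 M

Step 1: For a first-order reaction: [A] = [A]₀ × e^(-kt)
Step 2: [A] = 1.59 × e^(-0.083 × 10)
Step 3: [A] = 1.59 × e^(-0.83)
Step 4: [A] = 1.59 × 0.436049 = 0.6933 M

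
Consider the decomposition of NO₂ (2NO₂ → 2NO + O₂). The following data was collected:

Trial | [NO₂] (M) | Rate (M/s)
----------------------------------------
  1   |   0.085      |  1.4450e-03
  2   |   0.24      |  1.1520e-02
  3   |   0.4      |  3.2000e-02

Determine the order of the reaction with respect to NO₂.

second order (2)

Step 1: Compare trials to find order n where rate₂/rate₁ = ([NO₂]₂/[NO₂]₁)^n
Step 2: rate₂/rate₁ = 1.1520e-02/1.4450e-03 = 7.972
Step 3: [NO₂]₂/[NO₂]₁ = 0.24/0.085 = 2.824
Step 4: n = ln(7.972)/ln(2.824) = 2.00 ≈ 2
Step 5: The reaction is second order in NO₂.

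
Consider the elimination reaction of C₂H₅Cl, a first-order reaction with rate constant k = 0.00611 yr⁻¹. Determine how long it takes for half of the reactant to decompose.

113.4 yr

Step 1: For a first-order reaction, t₁/₂ = ln(2)/k
Step 2: t₁/₂ = ln(2)/0.00611
Step 3: t₁/₂ = 0.6931/0.00611 = 113.4 yr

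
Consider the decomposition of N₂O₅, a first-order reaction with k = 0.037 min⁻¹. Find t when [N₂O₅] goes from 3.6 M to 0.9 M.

37.47 min

Step 1: For first-order: t = ln([N₂O₅]₀/[N₂O₅])/k
Step 2: t = ln(3.6/0.9)/0.037
Step 3: t = ln(4)/0.037
Step 4: t = 1.386/0.037 = 37.47 min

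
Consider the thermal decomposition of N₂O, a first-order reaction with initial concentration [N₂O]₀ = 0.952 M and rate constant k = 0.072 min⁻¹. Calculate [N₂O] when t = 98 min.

0.0008208 M

Step 1: For a first-order reaction: [N₂O] = [N₂O]₀ × e^(-kt)
Step 2: [N₂O] = 0.952 × e^(-0.072 × 98)
Step 3: [N₂O] = 0.952 × e^(-7.056)
Step 4: [N₂O] = 0.952 × 0.00086222 = 0.0008208 M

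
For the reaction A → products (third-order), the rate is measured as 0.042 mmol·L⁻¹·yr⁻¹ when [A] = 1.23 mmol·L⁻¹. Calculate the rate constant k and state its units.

0.02257 (mmol·L⁻¹)⁻²·yr⁻¹

Step 1: rate = k[A]^3, so k = rate / [A]^3.
Step 2: k = 0.042 / (1.23)^3 = 0.042 / 1.861.
Step 3: k = 0.02257 (mmol·L⁻¹)⁻²·yr⁻¹.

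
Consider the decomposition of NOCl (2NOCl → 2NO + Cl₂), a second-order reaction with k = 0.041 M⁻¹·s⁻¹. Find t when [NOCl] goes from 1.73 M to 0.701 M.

20.7 s

Step 1: For second-order: t = (1/[NOCl] - 1/[NOCl]₀)/k
Step 2: t = (1/0.701 - 1/1.73)/0.041
Step 3: t = (1.427 - 0.578)/0.041
Step 4: t = 0.8485/0.041 = 20.7 s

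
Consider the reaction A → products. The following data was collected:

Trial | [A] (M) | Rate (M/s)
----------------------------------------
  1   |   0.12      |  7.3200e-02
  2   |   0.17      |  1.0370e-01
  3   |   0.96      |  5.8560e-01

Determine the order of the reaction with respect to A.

first order (1)

Step 1: Compare trials to find order n where rate₂/rate₁ = ([A]₂/[A]₁)^n
Step 2: rate₂/rate₁ = 1.0370e-01/7.3200e-02 = 1.417
Step 3: [A]₂/[A]₁ = 0.17/0.12 = 1.417
Step 4: n = ln(1.417)/ln(1.417) = 1.00 ≈ 1
Step 5: The reaction is first order in A.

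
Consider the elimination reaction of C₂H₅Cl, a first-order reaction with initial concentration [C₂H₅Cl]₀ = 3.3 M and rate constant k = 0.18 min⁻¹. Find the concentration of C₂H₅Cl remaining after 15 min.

0.2218 M

Step 1: For a first-order reaction: [C₂H₅Cl] = [C₂H₅Cl]₀ × e^(-kt)
Step 2: [C₂H₅Cl] = 3.3 × e^(-0.18 × 15)
Step 3: [C₂H₅Cl] = 3.3 × e^(-2.7)
Step 4: [C₂H₅Cl] = 3.3 × 0.0672055 = 0.2218 M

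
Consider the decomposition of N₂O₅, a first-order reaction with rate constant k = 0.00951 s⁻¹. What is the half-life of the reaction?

72.89 s

Step 1: For a first-order reaction, t₁/₂ = ln(2)/k
Step 2: t₁/₂ = ln(2)/0.00951
Step 3: t₁/₂ = 0.6931/0.00951 = 72.89 s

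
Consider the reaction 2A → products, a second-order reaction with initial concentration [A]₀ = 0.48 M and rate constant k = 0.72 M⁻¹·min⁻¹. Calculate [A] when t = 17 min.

0.06982 M

Step 1: For a second-order reaction: 1/[A] = 1/[A]₀ + kt
Step 2: 1/[A] = 1/0.48 + 0.72 × 17
Step 3: 1/[A] = 2.083 + 12.24 = 14.32
Step 4: [A] = 1/14.32 = 0.06982 M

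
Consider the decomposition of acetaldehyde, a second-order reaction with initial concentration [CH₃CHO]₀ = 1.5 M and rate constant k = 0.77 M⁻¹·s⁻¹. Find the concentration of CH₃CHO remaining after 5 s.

0.2214 M

Step 1: For a second-order reaction: 1/[CH₃CHO] = 1/[CH₃CHO]₀ + kt
Step 2: 1/[CH₃CHO] = 1/1.5 + 0.77 × 5
Step 3: 1/[CH₃CHO] = 0.6667 + 3.85 = 4.517
Step 4: [CH₃CHO] = 1/4.517 = 0.2214 M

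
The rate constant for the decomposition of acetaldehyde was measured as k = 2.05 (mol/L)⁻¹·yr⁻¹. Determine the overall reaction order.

second order (2)

Step 1: The units of k for an nth-order reaction are (concentration)^(1-n)·(time)⁻¹.
Step 2: Here k has units (mol/L)⁻¹·yr⁻¹, so the concentration exponent is -1.
Step 3: 1 - n = -1 ⇒ n = 2. The reaction is second order.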